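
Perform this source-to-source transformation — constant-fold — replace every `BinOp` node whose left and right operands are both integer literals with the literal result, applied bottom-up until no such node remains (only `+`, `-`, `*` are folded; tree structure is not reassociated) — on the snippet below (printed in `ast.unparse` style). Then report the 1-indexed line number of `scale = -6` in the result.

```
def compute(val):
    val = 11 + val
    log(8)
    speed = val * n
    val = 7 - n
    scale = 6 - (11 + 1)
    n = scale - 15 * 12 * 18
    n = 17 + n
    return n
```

Transformed code:
def compute(val):
    val = 11 + val
    log(8)
    speed = val * n
    val = 7 - n
    scale = -6
    n = scale - 3240
    n = 17 + n
    return n

6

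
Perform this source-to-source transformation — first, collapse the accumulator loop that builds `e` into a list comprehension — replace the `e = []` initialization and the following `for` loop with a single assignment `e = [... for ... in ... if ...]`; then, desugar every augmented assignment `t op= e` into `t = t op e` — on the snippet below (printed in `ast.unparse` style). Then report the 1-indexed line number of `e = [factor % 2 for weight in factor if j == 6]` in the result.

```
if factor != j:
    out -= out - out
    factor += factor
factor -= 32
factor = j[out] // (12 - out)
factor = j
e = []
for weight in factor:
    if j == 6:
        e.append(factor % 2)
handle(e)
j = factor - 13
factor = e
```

Transformed code:
if factor != j:
    out = out - (out - out)
    factor = factor + factor
factor = factor - 32
factor = j[out] // (12 - out)
factor = j
e = [factor % 2 for weight in factor if j == 6]
handle(e)
j = factor - 13
factor = e

7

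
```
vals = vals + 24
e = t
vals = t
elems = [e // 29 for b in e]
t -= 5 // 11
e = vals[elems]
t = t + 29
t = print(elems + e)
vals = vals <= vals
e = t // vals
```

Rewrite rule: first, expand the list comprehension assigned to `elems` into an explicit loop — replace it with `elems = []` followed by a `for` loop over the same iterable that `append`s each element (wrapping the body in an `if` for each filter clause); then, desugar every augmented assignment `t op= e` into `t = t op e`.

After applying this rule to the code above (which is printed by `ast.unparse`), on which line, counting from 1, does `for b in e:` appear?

Transformed code:
vals = vals + 24
e = t
vals = t
elems = []
for b in e:
    elems.append(e // 29)
t = t - 5 // 11
e = vals[elems]
t = t + 29
t = print(elems + e)
vals = vals <= vals
e = t // vals

5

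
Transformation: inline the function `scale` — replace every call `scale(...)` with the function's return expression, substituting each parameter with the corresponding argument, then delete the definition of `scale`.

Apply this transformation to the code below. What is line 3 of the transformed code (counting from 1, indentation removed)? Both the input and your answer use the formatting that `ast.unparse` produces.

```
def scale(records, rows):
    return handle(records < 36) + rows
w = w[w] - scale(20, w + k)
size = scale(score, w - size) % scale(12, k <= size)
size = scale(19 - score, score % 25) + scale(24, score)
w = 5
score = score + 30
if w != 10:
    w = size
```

Transformed code:
w = w[w] - (handle(20 < 36) + (w + k))
size = (handle(score < 36) + (w - size)) % (handle(12 < 36) + (k <= size))
size = handle(19 - score < 36) + score % 25 + (handle(24 < 36) + score)
w = 5
score = score + 30
if w != 10:
    w = size

size = handle(19 - score < 36) + score % 25 + (handle(24 < 36) + score)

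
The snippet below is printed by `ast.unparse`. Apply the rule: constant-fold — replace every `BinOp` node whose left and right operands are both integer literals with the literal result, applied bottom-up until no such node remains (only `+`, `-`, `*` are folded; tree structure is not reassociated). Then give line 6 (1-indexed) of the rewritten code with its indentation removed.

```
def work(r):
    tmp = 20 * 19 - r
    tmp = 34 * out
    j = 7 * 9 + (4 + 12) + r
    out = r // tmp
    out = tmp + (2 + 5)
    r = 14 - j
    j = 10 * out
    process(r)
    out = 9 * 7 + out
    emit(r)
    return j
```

out = tmp + 7

Transformed code:
def work(r):
    tmp = 380 - r
    tmp = 34 * out
    j = 79 + r
    out = r // tmp
    out = tmp + 7
    r = 14 - j
    j = 10 * out
    process(r)
    out = 63 + out
    emit(r)
    return j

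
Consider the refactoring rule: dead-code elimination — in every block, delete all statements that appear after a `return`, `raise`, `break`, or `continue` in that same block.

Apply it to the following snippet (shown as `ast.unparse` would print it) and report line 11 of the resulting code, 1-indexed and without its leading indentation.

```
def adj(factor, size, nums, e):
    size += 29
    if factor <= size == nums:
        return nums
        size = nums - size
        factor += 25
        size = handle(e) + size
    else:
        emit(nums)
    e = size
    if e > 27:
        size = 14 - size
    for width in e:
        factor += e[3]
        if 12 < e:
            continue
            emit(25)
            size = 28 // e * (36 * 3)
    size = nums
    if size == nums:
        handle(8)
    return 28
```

factor += e[3]

Transformed code:
def adj(factor, size, nums, e):
    size += 29
    if factor <= size == nums:
        return nums
    else:
        emit(nums)
    e = size
    if e > 27:
        size = 14 - size
    for width in e:
        factor += e[3]
        if 12 < e:
            continue
    size = nums
    if size == nums:
        handle(8)
    return 28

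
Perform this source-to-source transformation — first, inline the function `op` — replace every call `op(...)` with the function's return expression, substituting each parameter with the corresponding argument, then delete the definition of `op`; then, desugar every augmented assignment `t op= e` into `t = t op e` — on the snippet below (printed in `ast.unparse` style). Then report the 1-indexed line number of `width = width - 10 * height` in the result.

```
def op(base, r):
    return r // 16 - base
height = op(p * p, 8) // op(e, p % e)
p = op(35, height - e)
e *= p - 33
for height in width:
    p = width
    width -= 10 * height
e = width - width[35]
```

6

Transformed code:
height = (8 // 16 - p * p) // (p % e // 16 - e)
p = (height - e) // 16 - 35
e = e * (p - 33)
for height in width:
    p = width
    width = width - 10 * height
e = width - width[35]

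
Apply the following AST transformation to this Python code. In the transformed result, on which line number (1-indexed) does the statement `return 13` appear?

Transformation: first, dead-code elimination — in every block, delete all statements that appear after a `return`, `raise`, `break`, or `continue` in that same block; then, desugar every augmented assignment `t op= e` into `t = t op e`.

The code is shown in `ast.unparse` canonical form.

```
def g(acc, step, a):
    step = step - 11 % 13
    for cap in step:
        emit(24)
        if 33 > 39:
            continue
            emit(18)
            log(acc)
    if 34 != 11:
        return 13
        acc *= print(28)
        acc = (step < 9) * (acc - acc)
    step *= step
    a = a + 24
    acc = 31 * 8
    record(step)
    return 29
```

Transformed code:
def g(acc, step, a):
    step = step - 11 % 13
    for cap in step:
        emit(24)
        if 33 > 39:
            continue
    if 34 != 11:
        return 13
    step = step * step
    a = a + 24
    acc = 31 * 8
    record(step)
    return 29

8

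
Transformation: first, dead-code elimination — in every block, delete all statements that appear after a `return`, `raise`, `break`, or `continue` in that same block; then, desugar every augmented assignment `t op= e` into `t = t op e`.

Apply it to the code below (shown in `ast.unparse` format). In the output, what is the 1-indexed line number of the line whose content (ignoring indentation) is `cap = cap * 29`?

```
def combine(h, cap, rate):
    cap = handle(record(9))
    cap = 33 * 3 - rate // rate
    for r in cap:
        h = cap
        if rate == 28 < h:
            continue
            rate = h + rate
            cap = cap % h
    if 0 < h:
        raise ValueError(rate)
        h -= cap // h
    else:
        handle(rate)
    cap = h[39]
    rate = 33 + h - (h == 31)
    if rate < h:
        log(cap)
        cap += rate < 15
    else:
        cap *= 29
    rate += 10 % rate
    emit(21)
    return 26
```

18

Transformed code:
def combine(h, cap, rate):
    cap = handle(record(9))
    cap = 33 * 3 - rate // rate
    for r in cap:
        h = cap
        if rate == 28 < h:
            continue
    if 0 < h:
        raise ValueError(rate)
    else:
        handle(rate)
    cap = h[39]
    rate = 33 + h - (h == 31)
    if rate < h:
        log(cap)
        cap = cap + (rate < 15)
    else:
        cap = cap * 29
    rate = rate + 10 % rate
    emit(21)
    return 26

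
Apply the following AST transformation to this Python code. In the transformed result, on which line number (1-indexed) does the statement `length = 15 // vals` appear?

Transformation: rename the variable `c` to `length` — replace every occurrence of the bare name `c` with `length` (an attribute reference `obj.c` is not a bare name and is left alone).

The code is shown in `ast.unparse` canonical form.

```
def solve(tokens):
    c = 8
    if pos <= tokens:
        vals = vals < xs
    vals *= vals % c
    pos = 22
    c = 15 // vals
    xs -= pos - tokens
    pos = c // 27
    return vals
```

Transformed code:
def solve(tokens):
    length = 8
    if pos <= tokens:
        vals = vals < xs
    vals *= vals % length
    pos = 22
    length = 15 // vals
    xs -= pos - tokens
    pos = length // 27
    return vals

7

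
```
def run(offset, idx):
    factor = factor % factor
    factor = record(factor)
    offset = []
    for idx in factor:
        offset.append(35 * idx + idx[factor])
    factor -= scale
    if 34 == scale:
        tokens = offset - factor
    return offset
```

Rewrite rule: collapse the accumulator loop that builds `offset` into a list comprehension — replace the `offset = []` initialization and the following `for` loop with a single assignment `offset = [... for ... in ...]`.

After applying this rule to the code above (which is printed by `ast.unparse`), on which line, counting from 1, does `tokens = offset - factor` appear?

Transformed code:
def run(offset, idx):
    factor = factor % factor
    factor = record(factor)
    offset = [35 * idx + idx[factor] for idx in factor]
    factor -= scale
    if 34 == scale:
        tokens = offset - factor
    return offset

7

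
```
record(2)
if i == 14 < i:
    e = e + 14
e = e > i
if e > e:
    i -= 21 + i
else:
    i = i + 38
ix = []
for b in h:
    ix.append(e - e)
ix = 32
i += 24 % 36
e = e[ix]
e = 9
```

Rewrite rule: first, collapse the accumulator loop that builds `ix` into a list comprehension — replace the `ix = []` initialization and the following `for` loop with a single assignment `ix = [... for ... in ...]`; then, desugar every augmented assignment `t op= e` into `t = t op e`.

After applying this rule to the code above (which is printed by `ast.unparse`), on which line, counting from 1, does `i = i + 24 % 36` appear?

Transformed code:
record(2)
if i == 14 < i:
    e = e + 14
e = e > i
if e > e:
    i = i - (21 + i)
else:
    i = i + 38
ix = [e - e for b in h]
ix = 32
i = i + 24 % 36
e = e[ix]
e = 9

11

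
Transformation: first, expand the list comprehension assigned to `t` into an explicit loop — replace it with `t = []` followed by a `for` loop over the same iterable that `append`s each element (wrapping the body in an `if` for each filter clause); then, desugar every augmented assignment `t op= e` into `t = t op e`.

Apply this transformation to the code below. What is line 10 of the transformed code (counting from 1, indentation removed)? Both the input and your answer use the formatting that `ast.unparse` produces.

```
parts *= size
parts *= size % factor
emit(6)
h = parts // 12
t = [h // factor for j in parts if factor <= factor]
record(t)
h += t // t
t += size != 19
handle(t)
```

h = h + t // t

Transformed code:
parts = parts * size
parts = parts * (size % factor)
emit(6)
h = parts // 12
t = []
for j in parts:
    if factor <= factor:
        t.append(h // factor)
record(t)
h = h + t // t
t = t + (size != 19)
handle(t)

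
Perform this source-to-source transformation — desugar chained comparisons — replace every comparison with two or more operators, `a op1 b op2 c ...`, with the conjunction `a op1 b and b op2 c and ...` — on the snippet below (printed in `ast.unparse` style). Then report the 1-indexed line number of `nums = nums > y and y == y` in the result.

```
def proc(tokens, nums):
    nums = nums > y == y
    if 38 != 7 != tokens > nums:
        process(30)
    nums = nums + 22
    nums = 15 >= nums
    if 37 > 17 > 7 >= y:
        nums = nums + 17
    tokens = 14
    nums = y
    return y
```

Transformed code:
def proc(tokens, nums):
    nums = nums > y and y == y
    if 38 != 7 and 7 != tokens and (tokens > nums):
        process(30)
    nums = nums + 22
    nums = 15 >= nums
    if 37 > 17 and 17 > 7 and (7 >= y):
        nums = nums + 17
    tokens = 14
    nums = y
    return y

2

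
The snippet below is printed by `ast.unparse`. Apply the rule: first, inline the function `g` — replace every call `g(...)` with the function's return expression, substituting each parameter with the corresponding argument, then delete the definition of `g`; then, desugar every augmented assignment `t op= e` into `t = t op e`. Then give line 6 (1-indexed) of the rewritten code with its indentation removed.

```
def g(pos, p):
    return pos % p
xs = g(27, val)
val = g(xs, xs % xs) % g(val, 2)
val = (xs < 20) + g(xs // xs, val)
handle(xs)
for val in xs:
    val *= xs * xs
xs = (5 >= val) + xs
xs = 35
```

Transformed code:
xs = 27 % val
val = xs % (xs % xs) % (val % 2)
val = (xs < 20) + xs // xs % val
handle(xs)
for val in xs:
    val = val * (xs * xs)
xs = (5 >= val) + xs
xs = 35

val = val * (xs * xs)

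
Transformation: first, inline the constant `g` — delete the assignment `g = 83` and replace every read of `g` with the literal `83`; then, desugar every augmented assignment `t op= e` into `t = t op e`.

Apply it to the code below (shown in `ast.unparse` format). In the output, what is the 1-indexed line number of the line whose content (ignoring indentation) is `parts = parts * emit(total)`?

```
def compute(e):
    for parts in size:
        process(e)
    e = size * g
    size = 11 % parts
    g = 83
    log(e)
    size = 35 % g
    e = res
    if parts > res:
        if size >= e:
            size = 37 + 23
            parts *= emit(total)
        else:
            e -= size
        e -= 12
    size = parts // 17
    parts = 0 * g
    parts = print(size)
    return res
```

Transformed code:
def compute(e):
    for parts in size:
        process(e)
    e = size * 83
    size = 11 % parts
    log(e)
    size = 35 % 83
    e = res
    if parts > res:
        if size >= e:
            size = 37 + 23
            parts = parts * emit(total)
        else:
            e = e - size
        e = e - 12
    size = parts // 17
    parts = 0 * 83
    parts = print(size)
    return res

12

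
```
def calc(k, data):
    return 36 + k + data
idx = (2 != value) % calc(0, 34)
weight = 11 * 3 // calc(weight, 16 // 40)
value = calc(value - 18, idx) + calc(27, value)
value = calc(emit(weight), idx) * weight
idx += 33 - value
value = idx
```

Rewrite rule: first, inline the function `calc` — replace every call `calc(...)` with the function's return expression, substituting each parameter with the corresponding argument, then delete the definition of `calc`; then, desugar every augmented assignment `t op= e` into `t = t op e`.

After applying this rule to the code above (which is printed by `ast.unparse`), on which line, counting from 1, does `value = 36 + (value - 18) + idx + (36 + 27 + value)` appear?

Transformed code:
idx = (2 != value) % (36 + 0 + 34)
weight = 11 * 3 // (36 + weight + 16 // 40)
value = 36 + (value - 18) + idx + (36 + 27 + value)
value = (36 + emit(weight) + idx) * weight
idx = idx + (33 - value)
value = idx

3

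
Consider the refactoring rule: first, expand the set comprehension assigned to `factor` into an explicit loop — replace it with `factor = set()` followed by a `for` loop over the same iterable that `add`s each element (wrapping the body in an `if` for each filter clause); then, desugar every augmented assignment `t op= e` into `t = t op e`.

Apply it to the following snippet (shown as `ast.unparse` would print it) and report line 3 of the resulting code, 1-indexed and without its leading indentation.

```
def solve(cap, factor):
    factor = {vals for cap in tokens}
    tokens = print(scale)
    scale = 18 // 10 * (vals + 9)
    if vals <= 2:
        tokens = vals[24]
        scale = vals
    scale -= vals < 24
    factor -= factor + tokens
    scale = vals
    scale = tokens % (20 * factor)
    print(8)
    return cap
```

for cap in tokens:

Transformed code:
def solve(cap, factor):
    factor = set()
    for cap in tokens:
        factor.add(vals)
    tokens = print(scale)
    scale = 18 // 10 * (vals + 9)
    if vals <= 2:
        tokens = vals[24]
        scale = vals
    scale = scale - (vals < 24)
    factor = factor - (factor + tokens)
    scale = vals
    scale = tokens % (20 * factor)
    print(8)
    return cap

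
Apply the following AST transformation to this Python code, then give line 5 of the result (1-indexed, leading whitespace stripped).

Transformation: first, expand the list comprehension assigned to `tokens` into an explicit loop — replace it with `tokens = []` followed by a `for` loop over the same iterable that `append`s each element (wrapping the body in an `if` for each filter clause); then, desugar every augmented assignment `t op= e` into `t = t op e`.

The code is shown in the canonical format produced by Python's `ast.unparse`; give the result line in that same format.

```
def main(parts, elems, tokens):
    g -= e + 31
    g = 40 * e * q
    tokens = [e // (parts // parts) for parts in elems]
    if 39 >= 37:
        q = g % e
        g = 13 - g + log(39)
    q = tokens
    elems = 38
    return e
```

Transformed code:
def main(parts, elems, tokens):
    g = g - (e + 31)
    g = 40 * e * q
    tokens = []
    for parts in elems:
        tokens.append(e // (parts // parts))
    if 39 >= 37:
        q = g % e
        g = 13 - g + log(39)
    q = tokens
    elems = 38
    return e

for parts in elems:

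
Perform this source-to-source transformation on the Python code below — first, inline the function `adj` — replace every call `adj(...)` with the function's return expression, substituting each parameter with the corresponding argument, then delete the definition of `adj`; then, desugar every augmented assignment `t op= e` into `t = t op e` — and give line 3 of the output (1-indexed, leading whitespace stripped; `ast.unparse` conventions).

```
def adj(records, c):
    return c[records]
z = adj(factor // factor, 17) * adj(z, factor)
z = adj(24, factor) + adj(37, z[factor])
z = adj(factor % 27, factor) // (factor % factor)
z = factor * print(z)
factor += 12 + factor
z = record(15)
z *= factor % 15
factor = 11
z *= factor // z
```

Transformed code:
z = 17[factor // factor] * factor[z]
z = factor[24] + z[factor][37]
z = factor[factor % 27] // (factor % factor)
z = factor * print(z)
factor = factor + (12 + factor)
z = record(15)
z = z * (factor % 15)
factor = 11
z = z * (factor // z)

z = factor[factor % 27] // (factor % factor)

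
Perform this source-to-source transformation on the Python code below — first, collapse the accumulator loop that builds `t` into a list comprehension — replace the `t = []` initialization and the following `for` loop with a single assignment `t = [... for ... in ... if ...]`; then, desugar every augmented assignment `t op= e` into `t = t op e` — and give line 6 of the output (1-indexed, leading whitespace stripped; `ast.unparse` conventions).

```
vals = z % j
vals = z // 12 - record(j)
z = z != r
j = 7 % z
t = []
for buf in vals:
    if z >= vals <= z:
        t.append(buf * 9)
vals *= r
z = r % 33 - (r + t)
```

Transformed code:
vals = z % j
vals = z // 12 - record(j)
z = z != r
j = 7 % z
t = [buf * 9 for buf in vals if z >= vals <= z]
vals = vals * r
z = r % 33 - (r + t)

vals = vals * r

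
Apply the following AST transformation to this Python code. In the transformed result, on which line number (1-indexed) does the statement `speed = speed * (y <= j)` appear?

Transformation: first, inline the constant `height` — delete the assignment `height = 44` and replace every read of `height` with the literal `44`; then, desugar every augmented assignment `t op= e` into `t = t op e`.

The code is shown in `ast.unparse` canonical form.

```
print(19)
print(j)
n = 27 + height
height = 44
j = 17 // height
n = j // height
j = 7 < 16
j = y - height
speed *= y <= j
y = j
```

Transformed code:
print(19)
print(j)
n = 27 + 44
j = 17 // 44
n = j // 44
j = 7 < 16
j = y - 44
speed = speed * (y <= j)
y = j

8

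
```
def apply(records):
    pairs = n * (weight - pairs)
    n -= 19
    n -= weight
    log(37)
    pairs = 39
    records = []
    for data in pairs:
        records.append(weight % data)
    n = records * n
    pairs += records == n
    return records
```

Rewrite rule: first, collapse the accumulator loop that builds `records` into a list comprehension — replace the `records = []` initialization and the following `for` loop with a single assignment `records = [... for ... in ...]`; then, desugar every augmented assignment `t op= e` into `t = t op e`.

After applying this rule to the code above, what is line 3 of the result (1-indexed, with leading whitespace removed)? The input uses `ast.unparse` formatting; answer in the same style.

Transformed code:
def apply(records):
    pairs = n * (weight - pairs)
    n = n - 19
    n = n - weight
    log(37)
    pairs = 39
    records = [weight % data for data in pairs]
    n = records * n
    pairs = pairs + (records == n)
    return records

n = n - 19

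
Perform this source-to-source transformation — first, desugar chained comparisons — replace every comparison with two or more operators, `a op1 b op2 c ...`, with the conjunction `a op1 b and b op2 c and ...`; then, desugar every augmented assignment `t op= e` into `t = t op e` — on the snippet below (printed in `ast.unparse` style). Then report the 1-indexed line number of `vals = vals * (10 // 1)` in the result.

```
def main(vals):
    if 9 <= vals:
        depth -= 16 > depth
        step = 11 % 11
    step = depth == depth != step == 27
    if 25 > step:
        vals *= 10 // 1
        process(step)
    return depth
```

7

Transformed code:
def main(vals):
    if 9 <= vals:
        depth = depth - (16 > depth)
        step = 11 % 11
    step = depth == depth and depth != step and (step == 27)
    if 25 > step:
        vals = vals * (10 // 1)
        process(step)
    return depth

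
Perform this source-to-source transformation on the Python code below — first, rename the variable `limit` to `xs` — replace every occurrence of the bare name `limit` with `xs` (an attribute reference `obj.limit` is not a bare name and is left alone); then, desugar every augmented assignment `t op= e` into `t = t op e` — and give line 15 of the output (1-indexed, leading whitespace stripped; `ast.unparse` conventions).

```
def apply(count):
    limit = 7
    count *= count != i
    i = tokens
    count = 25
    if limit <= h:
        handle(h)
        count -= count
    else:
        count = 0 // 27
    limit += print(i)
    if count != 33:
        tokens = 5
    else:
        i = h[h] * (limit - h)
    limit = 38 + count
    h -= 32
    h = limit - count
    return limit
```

Transformed code:
def apply(count):
    xs = 7
    count = count * (count != i)
    i = tokens
    count = 25
    if xs <= h:
        handle(h)
        count = count - count
    else:
        count = 0 // 27
    xs = xs + print(i)
    if count != 33:
        tokens = 5
    else:
        i = h[h] * (xs - h)
    xs = 38 + count
    h = h - 32
    h = xs - count
    return xs

i = h[h] * (xs - h)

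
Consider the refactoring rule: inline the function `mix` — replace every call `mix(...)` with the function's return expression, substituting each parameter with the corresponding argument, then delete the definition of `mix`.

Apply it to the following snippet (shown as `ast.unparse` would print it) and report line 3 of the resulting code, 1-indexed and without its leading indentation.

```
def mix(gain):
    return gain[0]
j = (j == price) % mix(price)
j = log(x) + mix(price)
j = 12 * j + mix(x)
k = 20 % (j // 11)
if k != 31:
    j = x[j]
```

j = 12 * j + x[0]

Transformed code:
j = (j == price) % price[0]
j = log(x) + price[0]
j = 12 * j + x[0]
k = 20 % (j // 11)
if k != 31:
    j = x[j]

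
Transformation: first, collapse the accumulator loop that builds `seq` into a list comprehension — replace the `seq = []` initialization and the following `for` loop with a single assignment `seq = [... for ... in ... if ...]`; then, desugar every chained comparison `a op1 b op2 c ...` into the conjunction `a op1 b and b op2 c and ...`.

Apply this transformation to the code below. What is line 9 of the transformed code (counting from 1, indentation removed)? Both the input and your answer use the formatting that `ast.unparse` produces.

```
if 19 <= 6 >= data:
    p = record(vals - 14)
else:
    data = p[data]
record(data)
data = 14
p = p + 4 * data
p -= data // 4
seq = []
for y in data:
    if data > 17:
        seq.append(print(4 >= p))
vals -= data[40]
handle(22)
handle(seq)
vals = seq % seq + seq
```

seq = [print(4 >= p) for y in data if data > 17]

Transformed code:
if 19 <= 6 and 6 >= data:
    p = record(vals - 14)
else:
    data = p[data]
record(data)
data = 14
p = p + 4 * data
p -= data // 4
seq = [print(4 >= p) for y in data if data > 17]
vals -= data[40]
handle(22)
handle(seq)
vals = seq % seq + seq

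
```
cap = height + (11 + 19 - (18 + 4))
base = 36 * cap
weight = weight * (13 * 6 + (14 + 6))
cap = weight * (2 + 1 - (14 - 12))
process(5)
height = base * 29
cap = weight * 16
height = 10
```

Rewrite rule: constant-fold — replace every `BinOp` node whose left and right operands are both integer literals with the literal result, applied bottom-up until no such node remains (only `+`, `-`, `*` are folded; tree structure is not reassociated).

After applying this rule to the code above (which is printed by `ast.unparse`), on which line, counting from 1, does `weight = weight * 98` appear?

3

Transformed code:
cap = height + 8
base = 36 * cap
weight = weight * 98
cap = weight * 1
process(5)
height = base * 29
cap = weight * 16
height = 10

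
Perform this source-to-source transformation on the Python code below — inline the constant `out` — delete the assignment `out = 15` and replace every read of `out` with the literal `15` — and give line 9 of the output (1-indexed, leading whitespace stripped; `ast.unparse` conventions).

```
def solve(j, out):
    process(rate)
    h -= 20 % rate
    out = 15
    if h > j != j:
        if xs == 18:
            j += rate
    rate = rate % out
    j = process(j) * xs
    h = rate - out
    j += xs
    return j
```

Transformed code:
def solve(j, out):
    process(rate)
    h -= 20 % rate
    if h > j != j:
        if xs == 18:
            j += rate
    rate = rate % 15
    j = process(j) * xs
    h = rate - 15
    j += xs
    return j

h = rate - 15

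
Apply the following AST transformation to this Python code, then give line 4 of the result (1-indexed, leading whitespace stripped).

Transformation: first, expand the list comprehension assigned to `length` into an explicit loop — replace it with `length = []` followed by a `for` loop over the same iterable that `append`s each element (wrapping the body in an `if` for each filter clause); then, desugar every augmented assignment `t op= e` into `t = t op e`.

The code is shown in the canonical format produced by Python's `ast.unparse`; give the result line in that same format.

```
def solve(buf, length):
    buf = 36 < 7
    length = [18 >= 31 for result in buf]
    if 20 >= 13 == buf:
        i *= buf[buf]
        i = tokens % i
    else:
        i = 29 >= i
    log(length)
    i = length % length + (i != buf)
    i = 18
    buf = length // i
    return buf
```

Transformed code:
def solve(buf, length):
    buf = 36 < 7
    length = []
    for result in buf:
        length.append(18 >= 31)
    if 20 >= 13 == buf:
        i = i * buf[buf]
        i = tokens % i
    else:
        i = 29 >= i
    log(length)
    i = length % length + (i != buf)
    i = 18
    buf = length // i
    return buf

for result in buf:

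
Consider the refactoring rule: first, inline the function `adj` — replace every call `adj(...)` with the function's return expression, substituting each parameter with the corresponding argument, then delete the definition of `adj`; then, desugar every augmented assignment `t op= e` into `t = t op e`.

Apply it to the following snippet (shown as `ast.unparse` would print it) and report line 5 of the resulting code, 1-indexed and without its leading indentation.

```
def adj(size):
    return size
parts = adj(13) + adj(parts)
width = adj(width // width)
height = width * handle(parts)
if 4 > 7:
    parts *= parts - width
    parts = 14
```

parts = parts * (parts - width)

Transformed code:
parts = 13 + parts
width = width // width
height = width * handle(parts)
if 4 > 7:
    parts = parts * (parts - width)
    parts = 14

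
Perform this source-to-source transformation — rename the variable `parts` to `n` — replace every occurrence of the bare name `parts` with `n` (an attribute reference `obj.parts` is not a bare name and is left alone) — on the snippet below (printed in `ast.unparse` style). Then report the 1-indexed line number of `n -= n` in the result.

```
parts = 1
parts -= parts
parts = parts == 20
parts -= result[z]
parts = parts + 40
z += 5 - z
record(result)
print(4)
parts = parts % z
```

Transformed code:
n = 1
n -= n
n = n == 20
n -= result[z]
n = n + 40
z += 5 - z
record(result)
print(4)
n = n % z

2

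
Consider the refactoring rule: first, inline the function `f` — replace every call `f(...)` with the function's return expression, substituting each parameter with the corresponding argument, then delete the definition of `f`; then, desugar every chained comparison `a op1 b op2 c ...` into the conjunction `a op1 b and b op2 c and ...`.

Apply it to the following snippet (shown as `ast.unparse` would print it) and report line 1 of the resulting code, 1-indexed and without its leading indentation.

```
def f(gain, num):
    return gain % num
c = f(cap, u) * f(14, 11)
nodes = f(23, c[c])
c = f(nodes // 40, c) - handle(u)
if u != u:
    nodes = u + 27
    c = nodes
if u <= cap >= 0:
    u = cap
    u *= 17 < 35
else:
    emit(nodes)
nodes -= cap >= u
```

c = cap % u * (14 % 11)

Transformed code:
c = cap % u * (14 % 11)
nodes = 23 % c[c]
c = nodes // 40 % c - handle(u)
if u != u:
    nodes = u + 27
    c = nodes
if u <= cap and cap >= 0:
    u = cap
    u *= 17 < 35
else:
    emit(nodes)
nodes -= cap >= u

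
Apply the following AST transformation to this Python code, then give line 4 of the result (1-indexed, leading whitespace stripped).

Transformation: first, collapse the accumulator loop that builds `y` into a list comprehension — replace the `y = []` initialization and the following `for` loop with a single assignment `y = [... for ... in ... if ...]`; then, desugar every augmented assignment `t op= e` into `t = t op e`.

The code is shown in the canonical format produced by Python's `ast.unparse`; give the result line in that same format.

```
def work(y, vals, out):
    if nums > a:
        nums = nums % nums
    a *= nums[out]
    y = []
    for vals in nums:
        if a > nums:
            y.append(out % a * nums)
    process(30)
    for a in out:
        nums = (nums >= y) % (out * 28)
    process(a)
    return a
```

Transformed code:
def work(y, vals, out):
    if nums > a:
        nums = nums % nums
    a = a * nums[out]
    y = [out % a * nums for vals in nums if a > nums]
    process(30)
    for a in out:
        nums = (nums >= y) % (out * 28)
    process(a)
    return a

a = a * nums[out]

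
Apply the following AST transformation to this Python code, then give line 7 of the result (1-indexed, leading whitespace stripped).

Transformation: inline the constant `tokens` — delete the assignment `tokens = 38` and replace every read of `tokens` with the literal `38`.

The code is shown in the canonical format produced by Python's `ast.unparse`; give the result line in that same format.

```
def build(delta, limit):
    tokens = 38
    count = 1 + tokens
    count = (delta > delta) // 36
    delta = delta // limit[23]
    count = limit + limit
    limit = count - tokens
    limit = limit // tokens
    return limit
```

limit = limit // 38

Transformed code:
def build(delta, limit):
    count = 1 + 38
    count = (delta > delta) // 36
    delta = delta // limit[23]
    count = limit + limit
    limit = count - 38
    limit = limit // 38
    return limit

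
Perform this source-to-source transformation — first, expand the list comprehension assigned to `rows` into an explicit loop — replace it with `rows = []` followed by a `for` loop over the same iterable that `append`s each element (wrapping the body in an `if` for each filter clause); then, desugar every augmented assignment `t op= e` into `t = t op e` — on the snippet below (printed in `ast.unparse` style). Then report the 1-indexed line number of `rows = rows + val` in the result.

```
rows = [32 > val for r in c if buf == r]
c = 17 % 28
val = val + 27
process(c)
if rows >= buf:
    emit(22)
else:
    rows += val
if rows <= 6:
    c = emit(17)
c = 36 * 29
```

Transformed code:
rows = []
for r in c:
    if buf == r:
        rows.append(32 > val)
c = 17 % 28
val = val + 27
process(c)
if rows >= buf:
    emit(22)
else:
    rows = rows + val
if rows <= 6:
    c = emit(17)
c = 36 * 29

11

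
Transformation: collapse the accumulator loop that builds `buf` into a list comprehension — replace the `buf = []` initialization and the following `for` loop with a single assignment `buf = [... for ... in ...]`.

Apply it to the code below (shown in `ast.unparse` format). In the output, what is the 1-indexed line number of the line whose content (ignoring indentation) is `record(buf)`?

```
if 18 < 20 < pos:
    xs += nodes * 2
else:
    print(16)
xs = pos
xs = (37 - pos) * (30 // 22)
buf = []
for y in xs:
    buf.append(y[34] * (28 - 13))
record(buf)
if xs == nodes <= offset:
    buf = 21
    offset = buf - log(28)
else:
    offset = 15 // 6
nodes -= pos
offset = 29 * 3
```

8

Transformed code:
if 18 < 20 < pos:
    xs += nodes * 2
else:
    print(16)
xs = pos
xs = (37 - pos) * (30 // 22)
buf = [y[34] * (28 - 13) for y in xs]
record(buf)
if xs == nodes <= offset:
    buf = 21
    offset = buf - log(28)
else:
    offset = 15 // 6
nodes -= pos
offset = 29 * 3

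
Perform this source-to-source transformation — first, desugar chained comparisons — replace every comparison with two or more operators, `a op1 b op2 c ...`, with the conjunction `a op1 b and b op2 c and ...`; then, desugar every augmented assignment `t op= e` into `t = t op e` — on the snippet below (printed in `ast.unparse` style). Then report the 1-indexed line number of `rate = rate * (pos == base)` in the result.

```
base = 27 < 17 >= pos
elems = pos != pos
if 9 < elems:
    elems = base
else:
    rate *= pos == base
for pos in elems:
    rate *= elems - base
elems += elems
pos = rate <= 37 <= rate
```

Transformed code:
base = 27 < 17 and 17 >= pos
elems = pos != pos
if 9 < elems:
    elems = base
else:
    rate = rate * (pos == base)
for pos in elems:
    rate = rate * (elems - base)
elems = elems + elems
pos = rate <= 37 and 37 <= rate

6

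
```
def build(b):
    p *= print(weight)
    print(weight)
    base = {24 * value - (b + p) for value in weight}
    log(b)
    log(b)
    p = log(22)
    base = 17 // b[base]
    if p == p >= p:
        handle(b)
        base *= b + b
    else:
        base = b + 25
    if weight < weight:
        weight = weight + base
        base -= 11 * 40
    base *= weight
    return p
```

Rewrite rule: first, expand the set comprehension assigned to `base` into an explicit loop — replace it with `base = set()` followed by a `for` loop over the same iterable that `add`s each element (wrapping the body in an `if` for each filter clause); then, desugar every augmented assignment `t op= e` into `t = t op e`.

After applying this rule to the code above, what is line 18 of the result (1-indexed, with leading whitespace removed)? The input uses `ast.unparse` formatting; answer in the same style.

Transformed code:
def build(b):
    p = p * print(weight)
    print(weight)
    base = set()
    for value in weight:
        base.add(24 * value - (b + p))
    log(b)
    log(b)
    p = log(22)
    base = 17 // b[base]
    if p == p >= p:
        handle(b)
        base = base * (b + b)
    else:
        base = b + 25
    if weight < weight:
        weight = weight + base
        base = base - 11 * 40
    base = base * weight
    return p

base = base - 11 * 40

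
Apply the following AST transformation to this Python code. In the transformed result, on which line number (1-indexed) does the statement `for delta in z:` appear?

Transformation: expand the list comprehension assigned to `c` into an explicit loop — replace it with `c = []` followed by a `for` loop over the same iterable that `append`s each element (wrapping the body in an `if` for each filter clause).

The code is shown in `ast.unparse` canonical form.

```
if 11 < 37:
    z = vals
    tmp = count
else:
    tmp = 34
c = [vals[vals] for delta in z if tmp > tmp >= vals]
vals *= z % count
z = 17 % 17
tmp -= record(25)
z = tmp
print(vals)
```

7

Transformed code:
if 11 < 37:
    z = vals
    tmp = count
else:
    tmp = 34
c = []
for delta in z:
    if tmp > tmp >= vals:
        c.append(vals[vals])
vals *= z % count
z = 17 % 17
tmp -= record(25)
z = tmp
print(vals)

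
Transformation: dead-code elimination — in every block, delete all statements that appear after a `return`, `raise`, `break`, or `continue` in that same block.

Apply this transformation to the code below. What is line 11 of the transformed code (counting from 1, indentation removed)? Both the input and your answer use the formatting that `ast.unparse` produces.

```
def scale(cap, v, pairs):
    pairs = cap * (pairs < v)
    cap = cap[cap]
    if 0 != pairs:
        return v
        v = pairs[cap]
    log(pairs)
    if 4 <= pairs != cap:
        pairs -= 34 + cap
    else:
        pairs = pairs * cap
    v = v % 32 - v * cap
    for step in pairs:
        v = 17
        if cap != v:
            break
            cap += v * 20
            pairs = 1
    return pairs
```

v = v % 32 - v * cap

Transformed code:
def scale(cap, v, pairs):
    pairs = cap * (pairs < v)
    cap = cap[cap]
    if 0 != pairs:
        return v
    log(pairs)
    if 4 <= pairs != cap:
        pairs -= 34 + cap
    else:
        pairs = pairs * cap
    v = v % 32 - v * cap
    for step in pairs:
        v = 17
        if cap != v:
            break
    return pairs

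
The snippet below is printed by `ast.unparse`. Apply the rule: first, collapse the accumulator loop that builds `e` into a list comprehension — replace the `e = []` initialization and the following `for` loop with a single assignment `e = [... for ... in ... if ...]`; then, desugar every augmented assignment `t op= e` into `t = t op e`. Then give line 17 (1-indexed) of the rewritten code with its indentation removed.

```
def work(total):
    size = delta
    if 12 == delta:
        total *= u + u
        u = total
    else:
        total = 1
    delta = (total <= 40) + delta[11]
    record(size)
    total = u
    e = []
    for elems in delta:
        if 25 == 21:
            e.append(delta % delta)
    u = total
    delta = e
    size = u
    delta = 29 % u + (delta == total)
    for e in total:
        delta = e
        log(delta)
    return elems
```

delta = e

Transformed code:
def work(total):
    size = delta
    if 12 == delta:
        total = total * (u + u)
        u = total
    else:
        total = 1
    delta = (total <= 40) + delta[11]
    record(size)
    total = u
    e = [delta % delta for elems in delta if 25 == 21]
    u = total
    delta = e
    size = u
    delta = 29 % u + (delta == total)
    for e in total:
        delta = e
        log(delta)
    return elems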